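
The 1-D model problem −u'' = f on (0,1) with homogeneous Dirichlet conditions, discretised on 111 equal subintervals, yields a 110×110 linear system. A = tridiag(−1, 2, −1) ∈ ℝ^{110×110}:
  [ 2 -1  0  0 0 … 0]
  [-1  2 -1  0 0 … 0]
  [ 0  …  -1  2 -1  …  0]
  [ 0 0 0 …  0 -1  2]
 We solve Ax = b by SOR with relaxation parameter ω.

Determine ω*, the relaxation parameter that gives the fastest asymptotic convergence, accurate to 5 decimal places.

n=110: λ(B_J) = 1 − λ(A)/2 = cos(kπ/111); k=1 gives ρ_J = 0.99960.
root = sin(π/111) = 0.028299  (since 1−cos² = sin²).
ω* = 2 / (1 + 0.028299) = 2 / 1.028299 ≈ 1.94496.
At ω = 1.94496 every |λ(B_ω)| = ω−1, so ρ_SOR = 0.94496.

ω* = 1.94496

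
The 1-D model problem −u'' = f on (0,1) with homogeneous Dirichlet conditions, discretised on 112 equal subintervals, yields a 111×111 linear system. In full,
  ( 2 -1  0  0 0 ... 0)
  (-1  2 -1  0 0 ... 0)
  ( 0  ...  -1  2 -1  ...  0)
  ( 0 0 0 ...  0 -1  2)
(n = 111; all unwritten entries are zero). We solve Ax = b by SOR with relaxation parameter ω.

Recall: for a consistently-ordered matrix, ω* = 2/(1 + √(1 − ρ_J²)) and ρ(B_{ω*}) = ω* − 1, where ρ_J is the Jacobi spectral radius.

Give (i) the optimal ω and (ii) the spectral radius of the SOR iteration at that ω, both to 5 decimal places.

ω* = 1.94544, ρ_SOR = 0.94544

B_J for the 111×111 system has eigenvalues cos(kπ/112); ρ_J = cos(π/112) = 0.99961.
root = sin(π/112) = 0.028046  (since 1−cos² = sin²).
ω* = 2/(1+0.028046) = 1.94544
At ω = 1.94544 every |λ(B_ω)| = ω−1, so ρ_SOR = 0.94544.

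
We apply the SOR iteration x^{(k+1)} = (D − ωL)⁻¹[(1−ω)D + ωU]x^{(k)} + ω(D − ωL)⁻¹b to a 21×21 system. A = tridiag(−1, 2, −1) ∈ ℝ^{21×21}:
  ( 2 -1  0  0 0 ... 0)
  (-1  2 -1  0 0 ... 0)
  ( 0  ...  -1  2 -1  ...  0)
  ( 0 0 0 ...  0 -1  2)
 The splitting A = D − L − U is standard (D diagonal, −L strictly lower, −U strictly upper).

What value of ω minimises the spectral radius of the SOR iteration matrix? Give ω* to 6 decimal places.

ω* = 1.750831

With n=21, ρ(Jacobi) = cos(π/22) = 0.989821.
√(1−ρ_J²) simplifies to sin(π/22) = 0.1423148.
Young: ω* = 2/(1+√(1−ρ_J²)) = 2/(1+0.1423148) = 2/1.1423148 = 1.750831.
ρ_SOR = ω* − 1 ≈ 0.750831.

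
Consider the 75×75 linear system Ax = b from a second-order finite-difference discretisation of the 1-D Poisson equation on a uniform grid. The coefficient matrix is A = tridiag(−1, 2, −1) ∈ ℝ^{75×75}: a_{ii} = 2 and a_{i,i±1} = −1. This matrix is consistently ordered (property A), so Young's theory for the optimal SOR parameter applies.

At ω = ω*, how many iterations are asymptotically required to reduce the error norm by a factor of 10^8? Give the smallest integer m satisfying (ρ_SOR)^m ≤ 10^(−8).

m = 223

spectrum of D⁻¹(L+U) = {cos(kπ/76) : 1≤k≤75}; ρ_J = cos(π/76) = 0.9991458.
√(1 − cos²(π/76)) = sin(π/76) ≈ 0.0413250.
ω* = 2 / (1 + 0.0413250) = 2 / 1.0413250 ≈ 1.9206300.
ρ_SOR = ω* − 1 = 1.9206300 − 1 = 0.9206300.
(0.9206300)^m ≤ 10^{−8}  ⇒  m·ln(0.9206300) ≤ −8·ln10  ⇒  m ≥ 222.749  ⇒  m = 223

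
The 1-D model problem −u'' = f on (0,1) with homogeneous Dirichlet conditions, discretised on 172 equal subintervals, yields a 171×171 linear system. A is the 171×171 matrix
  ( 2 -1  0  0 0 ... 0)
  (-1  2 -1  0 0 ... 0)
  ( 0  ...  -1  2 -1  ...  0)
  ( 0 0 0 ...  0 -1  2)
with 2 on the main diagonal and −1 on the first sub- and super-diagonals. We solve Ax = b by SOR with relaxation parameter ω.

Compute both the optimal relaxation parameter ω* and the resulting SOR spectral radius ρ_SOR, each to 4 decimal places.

ω* = 1.9641, ρ_SOR = 0.9641

B_J for the 171×171 system has eigenvalues cos(kπ/172); ρ_J = cos(π/172) = 0.9998.
root = sin(π/172) = 0.01826  (since 1−cos² = sin²).
Young: ω* = 2/(1+√(1−ρ_J²)) = 2/(1+0.01826) = 2/1.01826 = 1.9641.
ρ_SOR = ω* − 1 ≈ 0.9641.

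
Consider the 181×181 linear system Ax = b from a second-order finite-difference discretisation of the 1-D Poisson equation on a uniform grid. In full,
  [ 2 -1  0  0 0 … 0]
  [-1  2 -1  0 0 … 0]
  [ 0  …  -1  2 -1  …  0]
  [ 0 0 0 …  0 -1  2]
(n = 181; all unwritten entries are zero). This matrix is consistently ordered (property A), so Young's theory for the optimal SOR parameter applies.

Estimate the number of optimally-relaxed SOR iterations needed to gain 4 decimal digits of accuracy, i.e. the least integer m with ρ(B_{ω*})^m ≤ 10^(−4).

m = 267

B_J for the 181×181 system has eigenvalues cos(kπ/182); ρ_J = cos(π/182) = 0.9998510.
√(1 − cos²(π/182)) = sin(π/182) ≈ 0.0172606.
ω* = 2/(1 + 0.0172606) = 2/1.0172606 = 1.9660645.
ρ_SOR = ω* − 1 ≈ 0.9660645.
Need (0.9660645)^m ≤ 10^(−4): m ≥ 4·ln10/|ln 0.9660645| = 9.21034/0.0345247 = 266.775 ⇒ m = 267.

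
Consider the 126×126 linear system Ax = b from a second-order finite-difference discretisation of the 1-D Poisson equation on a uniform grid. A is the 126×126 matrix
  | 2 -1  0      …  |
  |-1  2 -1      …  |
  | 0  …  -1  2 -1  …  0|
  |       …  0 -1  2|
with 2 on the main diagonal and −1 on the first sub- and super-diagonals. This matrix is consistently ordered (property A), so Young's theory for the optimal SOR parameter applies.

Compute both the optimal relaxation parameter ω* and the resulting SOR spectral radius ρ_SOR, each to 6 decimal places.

ω* = 1.951725, ρ_SOR = 0.951725

B_J for the 126×126 system has eigenvalues cos(kπ/127); ρ_J = cos(π/127) = 0.999694.
1 − cos²(π/127) = sin²(π/127) ⇒ √(1−ρ_J²) = sin(π/127) = 0.0247344.
Young: ω* = 2/(1+√(1−ρ_J²)) = 2/(1+0.0247344) = 2/1.0247344 = 1.951725.
Hence ρ(B_{ω*}) = 1.951725 − 1 = 0.951725.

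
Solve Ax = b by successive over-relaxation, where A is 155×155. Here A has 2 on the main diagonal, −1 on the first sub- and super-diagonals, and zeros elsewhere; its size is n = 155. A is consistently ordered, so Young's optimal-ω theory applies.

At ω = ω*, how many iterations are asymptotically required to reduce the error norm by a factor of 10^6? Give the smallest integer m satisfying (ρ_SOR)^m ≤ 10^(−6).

m = 343

spectrum of D⁻¹(L+U) = {cos(kπ/156) : 1≤k≤155}; ρ_J = cos(π/156) = 0.9997972.
1 − cos²(π/156) = sin²(π/156) ⇒ √(1−ρ_J²) = sin(π/156) = 0.0201371.
Young: ω* = 2/(1+√(1−ρ_J²)) = 2/(1+0.0201371) = 2/1.0201371 = 1.9605208.
ρ_SOR = ω* − 1 ≈ 0.9605208.
ρ_SOR^m ≤ 10^(−6) ⇔ m ≥ 6·ln10/(−ln 0.9605208) = 13.8155/0.0402796 = 342.990; m = ⌈342.990⌉ = 343.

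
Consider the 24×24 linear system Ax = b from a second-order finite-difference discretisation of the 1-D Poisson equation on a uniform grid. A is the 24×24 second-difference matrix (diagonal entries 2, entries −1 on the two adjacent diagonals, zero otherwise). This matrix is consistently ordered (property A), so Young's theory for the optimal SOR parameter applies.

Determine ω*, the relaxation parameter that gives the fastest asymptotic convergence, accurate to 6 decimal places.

B_J for the 24×24 system has eigenvalues cos(kπ/25); ρ_J = cos(π/25) = 0.992115.
√(1−ρ_J²) = |sin(π/25)| = 0.1253332
So ω* = 2/1.1253332 = 1.777251 (Young).
and ρ(B_{ω*}) = 1.777251 − 1 = 0.777251.

ω* = 1.777251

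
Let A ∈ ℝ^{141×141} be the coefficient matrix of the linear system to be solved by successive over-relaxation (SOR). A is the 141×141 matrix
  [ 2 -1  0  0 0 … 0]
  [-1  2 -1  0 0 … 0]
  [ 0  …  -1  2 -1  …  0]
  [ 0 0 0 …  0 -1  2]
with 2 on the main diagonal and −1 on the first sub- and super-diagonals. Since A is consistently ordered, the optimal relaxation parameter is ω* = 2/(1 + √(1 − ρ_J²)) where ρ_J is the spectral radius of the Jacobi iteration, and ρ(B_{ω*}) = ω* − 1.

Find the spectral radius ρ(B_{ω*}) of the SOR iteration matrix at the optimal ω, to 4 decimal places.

½·tridiag(1,0,1) at n=141: λ_k = cos(kπ/142); max |λ| at k=1 ⇒ ρ_J = cos(π/142) ≈ 0.9998.
√(1 − cos²(π/142)) = sin(π/142) ≈ 0.02212.
So ω* = 2/1.02212 = 1.9567 (Young).
[ρ_SOR] ω* − 1 = 0.9567.

ρ_SOR = 0.9567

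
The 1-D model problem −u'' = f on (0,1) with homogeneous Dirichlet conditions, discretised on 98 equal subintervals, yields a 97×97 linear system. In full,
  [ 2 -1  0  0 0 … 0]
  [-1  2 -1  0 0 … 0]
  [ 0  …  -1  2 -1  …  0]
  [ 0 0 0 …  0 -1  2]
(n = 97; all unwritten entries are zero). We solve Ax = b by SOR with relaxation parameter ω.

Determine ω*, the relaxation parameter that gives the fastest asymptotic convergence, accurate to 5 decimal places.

spectrum of D⁻¹(L+U) = {cos(kπ/98) : 1≤k≤97}; ρ_J = cos(π/98) = 0.99949.
√(1−ρ_J²) = |sin(π/98)| = 0.032052
ω* = 2 / (1 + 0.032052) = 2 / 1.032052 ≈ 1.93789.
[ρ_SOR] ω* − 1 = 0.93789.

ω* = 1.93789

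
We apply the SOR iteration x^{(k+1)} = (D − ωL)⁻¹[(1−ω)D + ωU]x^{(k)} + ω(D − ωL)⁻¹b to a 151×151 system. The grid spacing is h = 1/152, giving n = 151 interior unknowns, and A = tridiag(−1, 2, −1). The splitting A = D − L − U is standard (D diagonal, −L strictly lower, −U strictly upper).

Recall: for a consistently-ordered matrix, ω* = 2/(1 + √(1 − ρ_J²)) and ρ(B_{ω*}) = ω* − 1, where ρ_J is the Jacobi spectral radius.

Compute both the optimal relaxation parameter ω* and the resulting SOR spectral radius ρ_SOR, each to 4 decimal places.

n=151: λ(B_J) = 1 − λ(A)/2 = cos(kπ/152); k=1 gives ρ_J = 0.9998.
1 − cos²(π/152) = sin²(π/152) ⇒ √(1−ρ_J²) = sin(π/152) = 0.02067.
ω* = 2/(1 + 0.02067) = 2/1.02067 = 1.9595.
ρ(B_{ω*}) = ω*−1 = 0.9595

ω* = 1.9595, ρ_SOR = 0.9595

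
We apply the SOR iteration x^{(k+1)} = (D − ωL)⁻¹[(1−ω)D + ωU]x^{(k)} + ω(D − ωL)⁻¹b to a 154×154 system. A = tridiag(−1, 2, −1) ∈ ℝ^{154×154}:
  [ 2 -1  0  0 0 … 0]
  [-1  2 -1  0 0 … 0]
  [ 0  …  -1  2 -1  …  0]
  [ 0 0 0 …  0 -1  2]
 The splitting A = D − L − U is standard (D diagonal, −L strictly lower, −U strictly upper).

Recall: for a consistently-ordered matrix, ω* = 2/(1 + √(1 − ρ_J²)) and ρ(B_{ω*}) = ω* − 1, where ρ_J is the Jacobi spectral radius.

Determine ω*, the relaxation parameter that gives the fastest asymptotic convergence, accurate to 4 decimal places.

With n=154, ρ(Jacobi) = cos(π/155) = 0.9998.
√(1 − cos²(π/155)) = sin(π/155) ≈ 0.02027.
Then 2/(1+√(1−ρ_J²)) = 2/(1+0.02027); ω* = 2/1.02027 = 1.9603.
At ω = 1.9603 every |λ(B_ω)| = ω−1, so ρ_SOR = 0.9603.

ω* = 1.9603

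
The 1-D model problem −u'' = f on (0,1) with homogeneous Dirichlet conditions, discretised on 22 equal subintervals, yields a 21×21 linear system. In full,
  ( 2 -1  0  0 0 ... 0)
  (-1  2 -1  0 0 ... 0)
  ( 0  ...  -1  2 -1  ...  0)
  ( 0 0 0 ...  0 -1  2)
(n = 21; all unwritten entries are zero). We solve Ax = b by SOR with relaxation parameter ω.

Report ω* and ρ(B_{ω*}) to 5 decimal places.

ω* = 1.75083, ρ_SOR = 0.75083

½·tridiag(1,0,1) at n=21: λ_k = cos(kπ/22); max |λ| at k=1 ⇒ ρ_J = cos(π/22) ≈ 0.98982.
√(1−ρ_J²) = |sin(π/22)| = 0.142315
So ω* = 2/1.142315 = 1.75083 (Young).
ρ_SOR = ω* − 1 ≈ 0.75083.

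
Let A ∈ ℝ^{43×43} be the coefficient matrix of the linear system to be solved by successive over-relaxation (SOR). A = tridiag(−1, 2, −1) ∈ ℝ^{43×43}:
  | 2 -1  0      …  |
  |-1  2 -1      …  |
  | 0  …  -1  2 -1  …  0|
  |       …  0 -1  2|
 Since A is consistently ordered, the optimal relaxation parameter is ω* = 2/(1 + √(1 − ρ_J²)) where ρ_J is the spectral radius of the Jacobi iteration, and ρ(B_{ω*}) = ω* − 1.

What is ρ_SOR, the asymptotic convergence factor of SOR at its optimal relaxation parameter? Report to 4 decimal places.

½·tridiag(1,0,1) at n=43: λ_k = cos(kπ/44); max |λ| at k=1 ⇒ ρ_J = cos(π/44) ≈ 0.9975.
1 − cos²(π/44) = sin²(π/44) ⇒ √(1−ρ_J²) = sin(π/44) = 0.07134.
[ω*] 2 ÷ (1 + 0.07134) = 2 ÷ 1.07134 = 1.8668.
At ω = 1.8668 every |λ(B_ω)| = ω−1, so ρ_SOR = 0.8668.

ρ_SOR = 0.8668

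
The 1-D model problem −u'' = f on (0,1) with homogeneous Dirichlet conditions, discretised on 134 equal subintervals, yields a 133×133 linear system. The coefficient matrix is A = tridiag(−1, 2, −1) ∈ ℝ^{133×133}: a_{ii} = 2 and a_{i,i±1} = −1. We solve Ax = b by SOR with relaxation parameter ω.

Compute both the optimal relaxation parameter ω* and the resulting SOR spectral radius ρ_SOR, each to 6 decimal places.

spectrum of D⁻¹(L+U) = {cos(kπ/134) : 1≤k≤133}; ρ_J = cos(π/134) = 0.999725.
1 − cos²(π/134) = sin²(π/134) ⇒ √(1−ρ_J²) = sin(π/134) = 0.0234426.
ω* = 2 / (1 + 0.0234426) = 2 / 1.0234426 ≈ 1.954189.
ρ(B_{ω*}) = ω*−1 = 0.954189

ω* = 1.954189, ρ_SOR = 0.954189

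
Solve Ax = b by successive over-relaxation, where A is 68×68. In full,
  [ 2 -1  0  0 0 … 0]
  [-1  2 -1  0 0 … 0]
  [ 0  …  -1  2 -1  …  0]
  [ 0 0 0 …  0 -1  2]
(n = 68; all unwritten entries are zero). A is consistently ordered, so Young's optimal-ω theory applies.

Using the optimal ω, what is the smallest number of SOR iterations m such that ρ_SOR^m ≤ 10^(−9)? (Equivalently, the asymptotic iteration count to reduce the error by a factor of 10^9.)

With n=68, ρ(Jacobi) = cos(π/69) = 0.9989637.
√(1−ρ_J²) simplifies to sin(π/69) = 0.0455146.
ω* = 2/(1+0.0455146) = 1.9129336
ρ(B_{ω*}) = ω*−1 = 0.9129336
Need (0.9129336)^m ≤ 10^(−9): m ≥ 9·ln10/|ln 0.9129336| = 20.7233/0.0910921 = 227.498 ⇒ m = 228.

m = 228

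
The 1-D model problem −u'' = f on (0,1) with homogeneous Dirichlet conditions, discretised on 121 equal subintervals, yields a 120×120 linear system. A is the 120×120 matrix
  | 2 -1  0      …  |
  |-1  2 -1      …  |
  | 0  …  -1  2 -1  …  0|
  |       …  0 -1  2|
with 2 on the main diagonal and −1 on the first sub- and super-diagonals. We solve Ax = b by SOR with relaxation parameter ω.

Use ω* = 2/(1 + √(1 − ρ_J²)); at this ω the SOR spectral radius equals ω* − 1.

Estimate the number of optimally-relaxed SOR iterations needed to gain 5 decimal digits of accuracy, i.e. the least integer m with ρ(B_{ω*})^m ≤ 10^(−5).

½·tridiag(1,0,1) at n=120: λ_k = cos(kπ/121); max |λ| at k=1 ⇒ ρ_J = cos(π/121) ≈ 0.9996630.
√(1−ρ_J²) = |sin(π/121)| = 0.0259607
ω* = 2/(1+0.0259607) = 1.9493924
[ρ_SOR] ω* − 1 = 0.9493924.
m ≥ 5·ln10 / (−ln 0.9493924) = 221.687; smallest integer m = 222.

m = 222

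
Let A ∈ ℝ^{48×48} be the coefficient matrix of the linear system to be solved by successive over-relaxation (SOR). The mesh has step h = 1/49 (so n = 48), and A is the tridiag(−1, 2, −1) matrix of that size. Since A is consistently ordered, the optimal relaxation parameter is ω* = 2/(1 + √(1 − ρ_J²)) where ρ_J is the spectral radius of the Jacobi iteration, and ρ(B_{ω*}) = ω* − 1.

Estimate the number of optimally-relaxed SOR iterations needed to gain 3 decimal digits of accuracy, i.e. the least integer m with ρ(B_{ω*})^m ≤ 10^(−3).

n=48: λ(B_J) = 1 − λ(A)/2 = cos(kπ/49); k=1 gives ρ_J = 0.9979454.
√(1−ρ_J²) = |sin(π/49)| = 0.0640702
ω* = 2/(1+0.0640702) = 1.8795752
[ρ_SOR] ω* − 1 = 0.8795752.
3·ln10 = 6.90776; −ln(0.8795752) = 0.128316; m = ⌈6.90776/0.128316⌉ = ⌈53.834⌉ = 54.

m = 54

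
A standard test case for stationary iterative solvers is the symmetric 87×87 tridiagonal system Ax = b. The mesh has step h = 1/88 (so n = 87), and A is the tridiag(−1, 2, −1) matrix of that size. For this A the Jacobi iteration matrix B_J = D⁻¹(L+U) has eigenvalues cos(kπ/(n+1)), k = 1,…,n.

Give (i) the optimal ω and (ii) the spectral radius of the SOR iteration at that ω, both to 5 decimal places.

ω* = 1.93108, ρ_SOR = 0.93108

With n=87, ρ(Jacobi) = cos(π/88) = 0.99936.
root = sin(π/88) = 0.035692  (since 1−cos² = sin²).
So ω* = 2/1.035692 = 1.93108 (Young).
At ω = 1.93108 every |λ(B_ω)| = ω−1, so ρ_SOR = 0.93108.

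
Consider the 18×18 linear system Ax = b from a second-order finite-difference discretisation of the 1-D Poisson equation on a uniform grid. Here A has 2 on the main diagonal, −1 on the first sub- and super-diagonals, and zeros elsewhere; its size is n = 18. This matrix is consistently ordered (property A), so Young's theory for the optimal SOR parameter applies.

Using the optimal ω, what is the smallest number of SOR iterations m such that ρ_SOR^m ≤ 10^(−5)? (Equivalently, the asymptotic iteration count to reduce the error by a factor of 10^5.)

m = 35

spectrum of D⁻¹(L+U) = {cos(kπ/19) : 1≤k≤18}; ρ_J = cos(π/19) = 0.9863613.
1 − cos²(π/19) = sin²(π/19) ⇒ √(1−ρ_J²) = sin(π/19) = 0.1645946.
ω* = 2 / (1 + 0.1645946) = 2 / 1.1645946 ≈ 1.7173358.
ρ(B_{ω*}) = ω*−1 = 0.7173358
5·ln10 = 11.5129; −ln(0.7173358) = 0.332211; m = ⌈11.5129/0.332211⌉ = ⌈34.655⌉ = 35.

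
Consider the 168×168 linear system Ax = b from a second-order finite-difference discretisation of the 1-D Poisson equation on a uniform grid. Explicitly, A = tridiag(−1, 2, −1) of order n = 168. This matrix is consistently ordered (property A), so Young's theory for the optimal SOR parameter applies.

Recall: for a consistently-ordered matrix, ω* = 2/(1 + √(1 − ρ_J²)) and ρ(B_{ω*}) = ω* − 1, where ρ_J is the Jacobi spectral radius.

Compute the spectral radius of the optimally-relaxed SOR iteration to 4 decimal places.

B_J for the 168×168 system has eigenvalues cos(kπ/169); ρ_J = cos(π/169) = 0.9998.
root = sin(π/169) = 0.01859  (since 1−cos² = sin²).
So ω* = 2/1.01859 = 1.9635 (Young).
Hence ρ(B_{ω*}) = 1.9635 − 1 = 0.9635.

ρ_SOR = 0.9635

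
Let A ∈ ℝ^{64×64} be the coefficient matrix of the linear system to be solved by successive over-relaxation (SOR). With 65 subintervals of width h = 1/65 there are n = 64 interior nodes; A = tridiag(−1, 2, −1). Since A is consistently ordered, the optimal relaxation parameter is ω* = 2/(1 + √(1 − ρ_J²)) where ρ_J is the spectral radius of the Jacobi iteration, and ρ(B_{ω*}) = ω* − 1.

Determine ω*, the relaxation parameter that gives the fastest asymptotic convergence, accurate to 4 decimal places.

½·tridiag(1,0,1) at n=64: λ_k = cos(kπ/65); max |λ| at k=1 ⇒ ρ_J = cos(π/65) ≈ 0.9988.
1 − cos²(π/65) = sin²(π/65) ⇒ √(1−ρ_J²) = sin(π/65) = 0.04831.
ω* = 2/(1+0.04831) = 1.9078
ρ_SOR = ω* − 1 = 1.9078 − 1 = 0.9078.

ω* = 1.9078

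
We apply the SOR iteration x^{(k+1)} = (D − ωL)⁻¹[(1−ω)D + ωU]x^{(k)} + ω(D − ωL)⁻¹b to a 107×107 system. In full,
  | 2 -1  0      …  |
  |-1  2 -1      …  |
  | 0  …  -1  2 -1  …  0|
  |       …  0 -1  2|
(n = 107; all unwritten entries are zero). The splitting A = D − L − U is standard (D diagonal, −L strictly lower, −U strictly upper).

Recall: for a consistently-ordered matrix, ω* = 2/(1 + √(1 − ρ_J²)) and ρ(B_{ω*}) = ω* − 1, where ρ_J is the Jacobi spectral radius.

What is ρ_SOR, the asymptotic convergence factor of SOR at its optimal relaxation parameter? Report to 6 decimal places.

[ρ_J] n=107: ρ(B_J) = cos(π/(n+1)) = cos(π/108) = 0.999577.
√(1−ρ_J²) = |sin(π/108)| = 0.0290847
Then 2/(1+√(1−ρ_J²)) = 2/(1+0.0290847); ω* = 2/1.0290847 = 1.943475.
and ρ(B_{ω*}) = 1.943475 − 1 = 0.943475.

ρ_SOR = 0.943475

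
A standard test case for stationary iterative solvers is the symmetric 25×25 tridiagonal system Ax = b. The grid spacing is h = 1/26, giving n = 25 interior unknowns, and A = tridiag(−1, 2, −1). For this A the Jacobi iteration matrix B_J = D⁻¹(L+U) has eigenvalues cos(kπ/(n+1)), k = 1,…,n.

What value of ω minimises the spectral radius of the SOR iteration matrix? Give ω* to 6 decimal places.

B_J for the 25×25 system has eigenvalues cos(kπ/26); ρ_J = cos(π/26) = 0.992709.
1 − cos²(π/26) = sin²(π/26) ⇒ √(1−ρ_J²) = sin(π/26) = 0.1205367.
[ω*] 2 ÷ (1 + 0.1205367) = 2 ÷ 1.1205367 = 1.784859.
At ω = 1.784859 every |λ(B_ω)| = ω−1, so ρ_SOR = 0.784859.

ω* = 1.784859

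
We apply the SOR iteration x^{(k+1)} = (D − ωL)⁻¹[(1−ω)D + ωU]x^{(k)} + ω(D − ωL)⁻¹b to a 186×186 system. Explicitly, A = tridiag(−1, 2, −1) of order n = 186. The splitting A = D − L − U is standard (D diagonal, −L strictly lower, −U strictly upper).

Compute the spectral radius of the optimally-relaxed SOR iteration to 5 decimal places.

B_J for the 186×186 system has eigenvalues cos(kπ/187); ρ_J = cos(π/187) = 0.99986.
√(1−ρ_J²) = |sin(π/187)| = 0.016799
ω* = 2 / (1 + 0.016799) = 2 / 1.016799 ≈ 1.96696.
and ρ(B_{ω*}) = 1.96696 − 1 = 0.96696.

ρ_SOR = 0.96696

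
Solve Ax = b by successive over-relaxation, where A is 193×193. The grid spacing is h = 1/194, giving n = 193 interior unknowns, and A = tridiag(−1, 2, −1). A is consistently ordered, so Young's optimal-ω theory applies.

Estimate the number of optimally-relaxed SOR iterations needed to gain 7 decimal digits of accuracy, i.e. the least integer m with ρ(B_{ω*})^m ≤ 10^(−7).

m = 498

n=193: λ(B_J) = 1 − λ(A)/2 = cos(kπ/194); k=1 gives ρ_J = 0.9998689.
√(1−ρ_J²) = |sin(π/194)| = 0.0161931
Young: ω* = 2/(1+√(1−ρ_J²)) = 2/(1+0.0161931) = 2/1.0161931 = 1.9681299.
ρ_SOR = ω* − 1 ≈ 0.9681299.
m ≥ 7·ln10 / (−ln 0.9681299) = 497.641; smallest integer m = 498.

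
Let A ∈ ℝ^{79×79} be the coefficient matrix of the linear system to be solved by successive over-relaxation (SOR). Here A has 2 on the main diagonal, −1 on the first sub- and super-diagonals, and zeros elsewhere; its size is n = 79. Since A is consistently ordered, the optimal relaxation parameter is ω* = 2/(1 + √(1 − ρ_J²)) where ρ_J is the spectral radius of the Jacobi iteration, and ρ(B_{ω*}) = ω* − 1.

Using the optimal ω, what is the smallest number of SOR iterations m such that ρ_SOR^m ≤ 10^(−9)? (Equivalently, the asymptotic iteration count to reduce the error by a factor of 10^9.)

m = 264

½·tridiag(1,0,1) at n=79: λ_k = cos(kπ/80); max |λ| at k=1 ⇒ ρ_J = cos(π/80) ≈ 0.9992290.
root = sin(π/80) = 0.0392598  (since 1−cos² = sin²).
ω* = 2/(1 + 0.0392598) = 2/1.0392598 = 1.9244466.
Hence ρ(B_{ω*}) = 1.9244466 − 1 = 0.9244466.
For 9 digits: m = 9·ln10 / (−ln 0.9244466) = 20.7233/0.07856 = 263.789; round up → m = 264.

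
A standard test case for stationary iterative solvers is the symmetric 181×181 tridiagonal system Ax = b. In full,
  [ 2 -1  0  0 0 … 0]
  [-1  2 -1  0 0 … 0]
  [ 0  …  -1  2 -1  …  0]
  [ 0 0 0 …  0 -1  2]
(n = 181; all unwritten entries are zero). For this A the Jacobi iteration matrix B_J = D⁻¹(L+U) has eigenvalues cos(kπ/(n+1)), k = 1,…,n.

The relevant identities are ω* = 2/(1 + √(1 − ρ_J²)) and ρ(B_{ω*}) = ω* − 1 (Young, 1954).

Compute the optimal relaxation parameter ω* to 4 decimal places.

n=181: λ(B_J) = 1 − λ(A)/2 = cos(kπ/182); k=1 gives ρ_J = 0.9999.
√(1 − cos²(π/182)) = sin(π/182) ≈ 0.01726.
ω* = 2 / (1 + 0.01726) = 2 / 1.01726 ≈ 1.9661.
ρ(B_{ω*}) = ω*−1 = 0.9661

ω* = 1.9661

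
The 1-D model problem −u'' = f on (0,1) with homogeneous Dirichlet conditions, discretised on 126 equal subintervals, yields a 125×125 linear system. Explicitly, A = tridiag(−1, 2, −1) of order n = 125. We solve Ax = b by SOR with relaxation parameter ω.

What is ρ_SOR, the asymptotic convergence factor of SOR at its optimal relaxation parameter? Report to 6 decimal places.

[ρ_J] n=125: ρ(B_J) = cos(π/(n+1)) = cos(π/126) = 0.999689.
√(1 − cos²(π/126)) = sin(π/126) ≈ 0.0249307.
ω* = 2/(1+0.0249307) = 1.951351
[ρ_SOR] ω* − 1 = 0.951351.

ρ_SOR = 0.951351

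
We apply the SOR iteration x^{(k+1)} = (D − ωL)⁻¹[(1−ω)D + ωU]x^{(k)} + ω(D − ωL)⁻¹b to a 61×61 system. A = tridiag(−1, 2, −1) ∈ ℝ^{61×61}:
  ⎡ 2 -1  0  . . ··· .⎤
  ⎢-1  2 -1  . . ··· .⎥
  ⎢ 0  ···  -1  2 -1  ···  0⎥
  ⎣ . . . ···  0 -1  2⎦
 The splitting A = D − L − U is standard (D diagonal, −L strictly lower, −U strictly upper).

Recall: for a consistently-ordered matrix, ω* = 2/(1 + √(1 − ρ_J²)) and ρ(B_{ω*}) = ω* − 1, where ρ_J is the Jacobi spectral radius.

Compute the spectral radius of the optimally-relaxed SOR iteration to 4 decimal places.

With n=61, ρ(Jacobi) = cos(π/62) = 0.9987.
√(1−ρ_J²) = |sin(π/62)| = 0.05065
Then 2/(1+√(1−ρ_J²)) = 2/(1+0.05065); ω* = 2/1.05065 = 1.9036.
ρ_SOR = ω* − 1 ≈ 0.9036.

ρ_SOR = 0.9036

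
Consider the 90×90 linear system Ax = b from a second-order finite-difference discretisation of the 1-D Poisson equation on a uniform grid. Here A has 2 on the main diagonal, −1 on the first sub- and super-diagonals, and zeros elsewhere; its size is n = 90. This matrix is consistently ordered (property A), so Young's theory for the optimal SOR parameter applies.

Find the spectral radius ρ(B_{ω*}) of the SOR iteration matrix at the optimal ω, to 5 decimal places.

B_J for the 90×90 system has eigenvalues cos(kπ/91); ρ_J = cos(π/91) = 0.99940.
√(1−ρ_J²) = |sin(π/91)| = 0.034516
ω* = 2/(1+0.034516) = 1.93327
ρ(B_{ω*}) = ω*−1 = 0.93327

ρ_SOR = 0.93327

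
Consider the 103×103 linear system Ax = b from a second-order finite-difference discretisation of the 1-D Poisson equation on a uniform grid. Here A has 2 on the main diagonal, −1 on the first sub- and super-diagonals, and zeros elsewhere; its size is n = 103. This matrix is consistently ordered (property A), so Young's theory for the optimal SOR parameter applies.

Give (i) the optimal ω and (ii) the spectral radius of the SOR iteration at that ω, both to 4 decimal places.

[ρ_J] n=103: ρ(B_J) = cos(π/(n+1)) = cos(π/104) = 0.9995.
√(1−ρ_J²) = |sin(π/104)| = 0.03020
[ω*] 2 ÷ (1 + 0.03020) = 2 ÷ 1.03020 = 1.9414.
[ρ_SOR] ω* − 1 = 0.9414.

ω* = 1.9414, ρ_SOR = 0.9414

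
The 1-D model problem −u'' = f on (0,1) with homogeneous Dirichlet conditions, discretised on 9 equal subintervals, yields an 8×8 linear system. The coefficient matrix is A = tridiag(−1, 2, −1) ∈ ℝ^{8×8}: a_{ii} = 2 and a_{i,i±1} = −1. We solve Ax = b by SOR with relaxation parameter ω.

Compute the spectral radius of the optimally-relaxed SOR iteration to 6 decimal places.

B_J for the 8×8 system has eigenvalues cos(kπ/9); ρ_J = cos(π/9) = 0.939693.
1 − cos²(π/9) = sin²(π/9) ⇒ √(1−ρ_J²) = sin(π/9) = 0.3420201.
ω* = 2/(1+0.3420201) = 1.490291
Hence ρ(B_{ω*}) = 1.490291 − 1 = 0.490291.

ρ_SOR = 0.490291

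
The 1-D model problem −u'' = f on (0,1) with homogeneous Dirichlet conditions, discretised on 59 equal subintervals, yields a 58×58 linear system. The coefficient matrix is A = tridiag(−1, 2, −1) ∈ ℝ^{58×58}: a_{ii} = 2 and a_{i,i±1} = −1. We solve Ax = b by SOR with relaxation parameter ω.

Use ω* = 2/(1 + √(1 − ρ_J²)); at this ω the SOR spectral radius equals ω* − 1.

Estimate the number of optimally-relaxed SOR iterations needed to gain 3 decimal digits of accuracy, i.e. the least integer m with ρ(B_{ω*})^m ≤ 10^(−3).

m = 65

[ρ_J] n=58: ρ(B_J) = cos(π/(n+1)) = cos(π/59) = 0.9985827.
√(1−ρ_J²) = |sin(π/59)| = 0.0532222
ω* = 2 / (1 + 0.0532222) = 2 / 1.0532222 ≈ 1.8989345.
and ρ(B_{ω*}) = 1.8989345 − 1 = 0.8989345.
m ≥ 3·ln10 / (−ln 0.8989345) = 64.834; smallest integer m = 65.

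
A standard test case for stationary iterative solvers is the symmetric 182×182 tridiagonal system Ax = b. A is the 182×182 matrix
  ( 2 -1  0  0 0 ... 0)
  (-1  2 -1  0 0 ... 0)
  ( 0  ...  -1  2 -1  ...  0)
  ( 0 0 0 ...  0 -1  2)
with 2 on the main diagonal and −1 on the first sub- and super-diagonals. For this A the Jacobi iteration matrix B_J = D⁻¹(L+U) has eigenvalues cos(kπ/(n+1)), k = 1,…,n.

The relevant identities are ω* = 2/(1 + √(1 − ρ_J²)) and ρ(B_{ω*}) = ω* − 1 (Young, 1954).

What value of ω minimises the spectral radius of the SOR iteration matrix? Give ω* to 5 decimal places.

ω* = 1.96625

½·tridiag(1,0,1) at n=182: λ_k = cos(kπ/183); max |λ| at k=1 ⇒ ρ_J = cos(π/183) ≈ 0.99985.
root = sin(π/183) = 0.017166  (since 1−cos² = sin²).
So ω* = 2/1.017166 = 1.96625 (Young).
At ω = 1.96625 every |λ(B_ω)| = ω−1, so ρ_SOR = 0.96625.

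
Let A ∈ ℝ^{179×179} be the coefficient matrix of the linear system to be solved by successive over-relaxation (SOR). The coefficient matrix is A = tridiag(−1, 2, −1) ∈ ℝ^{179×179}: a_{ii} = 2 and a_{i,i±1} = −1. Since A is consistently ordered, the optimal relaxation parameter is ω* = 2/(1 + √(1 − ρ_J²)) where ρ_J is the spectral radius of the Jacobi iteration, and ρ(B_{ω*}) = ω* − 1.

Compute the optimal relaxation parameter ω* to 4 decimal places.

ω* = 1.9657

½·tridiag(1,0,1) at n=179: λ_k = cos(kπ/180); max |λ| at k=1 ⇒ ρ_J = cos(π/180) ≈ 0.9998.
√(1 − cos²(π/180)) = sin(π/180) ≈ 0.01745.
[ω*] 2 ÷ (1 + 0.01745) = 2 ÷ 1.01745 = 1.9657.
ρ(B_{ω*}) = ω*−1 = 0.9657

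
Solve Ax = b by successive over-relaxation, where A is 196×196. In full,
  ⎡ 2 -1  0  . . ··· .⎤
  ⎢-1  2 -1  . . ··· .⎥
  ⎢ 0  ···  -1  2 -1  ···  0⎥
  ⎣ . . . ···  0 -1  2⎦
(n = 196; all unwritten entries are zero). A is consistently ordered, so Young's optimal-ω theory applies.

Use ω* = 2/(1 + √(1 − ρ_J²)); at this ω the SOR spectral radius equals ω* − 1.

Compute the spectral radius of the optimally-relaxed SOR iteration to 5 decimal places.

With n=196, ρ(Jacobi) = cos(π/197) = 0.99987.
√(1−ρ_J²) = |sin(π/197)| = 0.015946
So ω* = 2/1.015946 = 1.96861 (Young).
At ω = 1.96861 every |λ(B_ω)| = ω−1, so ρ_SOR = 0.96861.

ρ_SOR = 0.96861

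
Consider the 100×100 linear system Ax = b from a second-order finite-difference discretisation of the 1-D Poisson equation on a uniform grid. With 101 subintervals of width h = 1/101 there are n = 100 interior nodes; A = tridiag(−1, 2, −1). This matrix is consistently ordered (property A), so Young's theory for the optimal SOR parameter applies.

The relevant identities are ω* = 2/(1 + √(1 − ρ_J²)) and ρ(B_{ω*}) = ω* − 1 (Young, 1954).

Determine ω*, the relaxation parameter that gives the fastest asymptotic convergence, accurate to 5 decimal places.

½·tridiag(1,0,1) at n=100: λ_k = cos(kπ/101); max |λ| at k=1 ⇒ ρ_J = cos(π/101) ≈ 0.99952.
1 − cos²(π/101) = sin²(π/101) ⇒ √(1−ρ_J²) = sin(π/101) = 0.031100.
Young: ω* = 2/(1+√(1−ρ_J²)) = 2/(1+0.031100) = 2/1.031100 = 1.93968.
ρ_SOR = ω* − 1 ≈ 0.93968.

ω* = 1.93968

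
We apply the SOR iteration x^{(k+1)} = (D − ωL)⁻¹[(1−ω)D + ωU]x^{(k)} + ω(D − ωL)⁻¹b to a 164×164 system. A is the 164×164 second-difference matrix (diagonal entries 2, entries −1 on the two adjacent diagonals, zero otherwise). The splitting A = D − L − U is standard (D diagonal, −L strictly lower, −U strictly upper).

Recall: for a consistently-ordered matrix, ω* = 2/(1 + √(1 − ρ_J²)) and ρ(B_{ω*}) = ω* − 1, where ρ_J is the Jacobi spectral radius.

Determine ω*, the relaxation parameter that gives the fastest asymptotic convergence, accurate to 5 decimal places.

n=164: λ(B_J) = 1 − λ(A)/2 = cos(kπ/165); k=1 gives ρ_J = 0.99982.
√(1−ρ_J²) = |sin(π/165)| = 0.019039
Young: ω* = 2/(1+√(1−ρ_J²)) = 2/(1+0.019039) = 2/1.019039 = 1.96263.
ρ_SOR = ω* − 1 ≈ 0.96263.

ω* = 1.96263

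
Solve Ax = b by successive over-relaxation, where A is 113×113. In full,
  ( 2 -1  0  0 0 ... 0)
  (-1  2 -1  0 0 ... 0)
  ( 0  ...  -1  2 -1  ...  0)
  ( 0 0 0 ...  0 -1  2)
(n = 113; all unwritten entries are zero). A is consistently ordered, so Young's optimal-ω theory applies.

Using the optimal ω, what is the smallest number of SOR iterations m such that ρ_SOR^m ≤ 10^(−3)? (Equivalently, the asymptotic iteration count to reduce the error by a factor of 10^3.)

[ρ_J] n=113: ρ(B_J) = cos(π/(n+1)) = cos(π/114) = 0.9996203.
root = sin(π/114) = 0.0275543  (since 1−cos² = sin²).
So ω* = 2/1.0275543 = 1.9463692 (Young).
Hence ρ(B_{ω*}) = 1.9463692 − 1 = 0.9463692.
ρ_SOR^m ≤ 10^(−3) ⇔ m ≥ 3·ln10/(−ln 0.9463692) = 6.90776/0.0551225 = 125.317; m = ⌈125.317⌉ = 126.

m = 126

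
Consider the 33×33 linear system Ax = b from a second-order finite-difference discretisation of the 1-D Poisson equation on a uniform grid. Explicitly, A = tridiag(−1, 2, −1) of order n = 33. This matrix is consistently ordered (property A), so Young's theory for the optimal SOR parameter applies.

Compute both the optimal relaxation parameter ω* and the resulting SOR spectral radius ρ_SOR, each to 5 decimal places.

B_J for the 33×33 system has eigenvalues cos(kπ/34); ρ_J = cos(π/34) = 0.99573.
√(1−ρ_J²) simplifies to sin(π/34) = 0.092268.
ω* = 2/(1 + 0.092268) = 2/1.092268 = 1.83105.
ρ_SOR = ω* − 1 = 1.83105 − 1 = 0.83105.

ω* = 1.83105, ρ_SOR = 0.83105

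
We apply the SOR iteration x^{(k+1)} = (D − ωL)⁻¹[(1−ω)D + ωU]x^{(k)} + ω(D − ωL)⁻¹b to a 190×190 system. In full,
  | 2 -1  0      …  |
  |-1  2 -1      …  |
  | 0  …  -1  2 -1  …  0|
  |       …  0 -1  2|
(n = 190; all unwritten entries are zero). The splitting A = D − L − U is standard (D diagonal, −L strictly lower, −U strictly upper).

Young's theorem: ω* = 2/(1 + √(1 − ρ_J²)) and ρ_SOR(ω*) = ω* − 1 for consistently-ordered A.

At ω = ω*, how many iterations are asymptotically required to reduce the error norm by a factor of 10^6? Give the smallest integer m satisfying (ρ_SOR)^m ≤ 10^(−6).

n=190: λ(B_J) = 1 − λ(A)/2 = cos(kπ/191); k=1 gives ρ_J = 0.9998647.
√(1−ρ_J²) = |sin(π/191)| = 0.0164474
So ω* = 2/1.0164474 = 1.9676375 (Young).
ρ_SOR = ω* − 1 ≈ 0.9676375.
ρ_SOR^m ≤ 10^(−6) ⇔ m ≥ 6·ln10/(−ln 0.9676375) = 13.8155/0.0328977 = 419.953; m = ⌈419.953⌉ = 420.

m = 420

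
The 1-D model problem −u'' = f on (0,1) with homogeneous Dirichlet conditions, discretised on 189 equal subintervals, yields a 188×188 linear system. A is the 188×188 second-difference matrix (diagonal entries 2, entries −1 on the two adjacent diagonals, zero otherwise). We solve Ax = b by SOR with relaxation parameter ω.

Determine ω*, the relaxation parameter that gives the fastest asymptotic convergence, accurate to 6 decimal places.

ω* = 1.967301

spectrum of D⁻¹(L+U) = {cos(kπ/189) : 1≤k≤188}; ρ_J = cos(π/189) = 0.999862.
√(1−ρ_J²) simplifies to sin(π/189) = 0.0166214.
Then 2/(1+√(1−ρ_J²)) = 2/(1+0.0166214); ω* = 2/1.0166214 = 1.967301.
ρ_SOR = ω* − 1 = 1.967301 − 1 = 0.967301.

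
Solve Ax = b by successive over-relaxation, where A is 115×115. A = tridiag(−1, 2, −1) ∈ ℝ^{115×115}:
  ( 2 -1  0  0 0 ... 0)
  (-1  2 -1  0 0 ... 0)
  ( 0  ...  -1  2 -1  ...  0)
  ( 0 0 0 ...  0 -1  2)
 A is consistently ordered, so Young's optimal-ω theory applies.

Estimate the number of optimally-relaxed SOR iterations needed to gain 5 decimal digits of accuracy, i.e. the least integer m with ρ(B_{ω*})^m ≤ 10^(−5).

[ρ_J] n=115: ρ(B_J) = cos(π/(n+1)) = cos(π/116) = 0.9996333.
root = sin(π/116) = 0.0270794  (since 1−cos² = sin²).
ω* = 2/(1 + 0.0270794) = 2/1.0270794 = 1.9472691.
and ρ(B_{ω*}) = 1.9472691 − 1 = 0.9472691.
ρ_SOR^m ≤ 10^(−5) ⇔ m ≥ 5·ln10/(−ln 0.9472691) = 11.5129/0.0541721 = 212.525; m = ⌈212.525⌉ = 213.

m = 213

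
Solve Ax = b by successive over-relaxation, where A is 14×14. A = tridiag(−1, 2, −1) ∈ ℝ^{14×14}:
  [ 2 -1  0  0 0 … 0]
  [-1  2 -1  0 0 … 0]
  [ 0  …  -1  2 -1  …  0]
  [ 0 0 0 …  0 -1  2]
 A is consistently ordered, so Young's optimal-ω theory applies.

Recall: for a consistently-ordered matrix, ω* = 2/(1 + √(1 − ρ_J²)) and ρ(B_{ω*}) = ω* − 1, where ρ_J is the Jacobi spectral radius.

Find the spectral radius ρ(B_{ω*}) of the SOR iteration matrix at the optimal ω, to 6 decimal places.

ρ_SOR = 0.655750

½·tridiag(1,0,1) at n=14: λ_k = cos(kπ/15); max |λ| at k=1 ⇒ ρ_J = cos(π/15) ≈ 0.978148.
root = sin(π/15) = 0.2079117  (since 1−cos² = sin²).
So ω* = 2/1.2079117 = 1.655750 (Young).
and ρ(B_{ω*}) = 1.655750 − 1 = 0.655750.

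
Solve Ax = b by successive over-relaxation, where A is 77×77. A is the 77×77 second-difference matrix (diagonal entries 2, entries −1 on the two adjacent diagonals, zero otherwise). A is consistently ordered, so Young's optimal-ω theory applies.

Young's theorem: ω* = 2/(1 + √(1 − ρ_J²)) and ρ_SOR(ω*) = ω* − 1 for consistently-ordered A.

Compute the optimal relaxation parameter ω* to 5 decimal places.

ω* = 1.92259

ρ_J = max_k |cos(kπ/78)| = cos(π/78) = 0.99919
√(1−ρ_J²) simplifies to sin(π/78) = 0.040266.
Then 2/(1+√(1−ρ_J²)) = 2/(1+0.040266); ω* = 2/1.040266 = 1.92259.
ρ_SOR = ω* − 1 = 1.92259 − 1 = 0.92259.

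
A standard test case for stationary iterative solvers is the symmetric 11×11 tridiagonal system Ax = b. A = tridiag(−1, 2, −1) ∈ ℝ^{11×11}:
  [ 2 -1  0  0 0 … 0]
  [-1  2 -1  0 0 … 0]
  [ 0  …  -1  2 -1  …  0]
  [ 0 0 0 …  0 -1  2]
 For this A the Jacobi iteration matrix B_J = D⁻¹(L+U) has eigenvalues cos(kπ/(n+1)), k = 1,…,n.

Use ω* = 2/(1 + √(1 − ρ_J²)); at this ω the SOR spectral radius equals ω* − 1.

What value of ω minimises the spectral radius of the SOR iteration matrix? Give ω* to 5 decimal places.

ω* = 1.58879

With n=11, ρ(Jacobi) = cos(π/12) = 0.96593.
√(1 − cos²(π/12)) = sin(π/12) ≈ 0.258819.
So ω* = 2/1.258819 = 1.58879 (Young).
ρ(B_{ω*}) = ω*−1 = 0.58879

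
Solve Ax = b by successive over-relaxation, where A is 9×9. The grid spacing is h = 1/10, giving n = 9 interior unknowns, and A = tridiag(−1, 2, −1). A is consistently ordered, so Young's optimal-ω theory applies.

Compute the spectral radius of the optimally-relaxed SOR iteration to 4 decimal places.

ρ_SOR = 0.5279

B_J for the 9×9 system has eigenvalues cos(kπ/10); ρ_J = cos(π/10) = 0.9511.
√(1 − cos²(π/10)) = sin(π/10) ≈ 0.30902.
ω* = 2 / (1 + 0.30902) = 2 / 1.30902 ≈ 1.5279.
[ρ_SOR] ω* − 1 = 0.5279.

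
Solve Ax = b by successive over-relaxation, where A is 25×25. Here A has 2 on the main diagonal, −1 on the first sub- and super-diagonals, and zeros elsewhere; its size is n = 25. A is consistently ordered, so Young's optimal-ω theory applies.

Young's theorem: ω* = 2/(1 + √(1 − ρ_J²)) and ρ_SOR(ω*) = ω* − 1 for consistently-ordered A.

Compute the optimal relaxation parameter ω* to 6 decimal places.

ω* = 1.784859

B_J for the 25×25 system has eigenvalues cos(kπ/26); ρ_J = cos(π/26) = 0.992709.
√(1 − cos²(π/26)) = sin(π/26) ≈ 0.1205367.
Then 2/(1+√(1−ρ_J²)) = 2/(1+0.1205367); ω* = 2/1.1205367 = 1.784859.
At ω = 1.784859 every |λ(B_ω)| = ω−1, so ρ_SOR = 0.784859.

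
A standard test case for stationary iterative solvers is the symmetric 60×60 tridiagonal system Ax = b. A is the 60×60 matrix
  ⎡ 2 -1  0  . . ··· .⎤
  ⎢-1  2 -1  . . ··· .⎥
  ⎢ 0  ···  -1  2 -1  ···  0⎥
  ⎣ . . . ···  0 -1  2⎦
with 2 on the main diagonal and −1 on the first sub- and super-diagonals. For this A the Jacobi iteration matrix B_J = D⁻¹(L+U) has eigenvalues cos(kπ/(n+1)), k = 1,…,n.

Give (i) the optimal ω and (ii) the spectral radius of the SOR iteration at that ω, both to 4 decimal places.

ω* = 1.9021, ρ_SOR = 0.9021

spectrum of D⁻¹(L+U) = {cos(kπ/61) : 1≤k≤60}; ρ_J = cos(π/61) = 0.9987.
1 − cos²(π/61) = sin²(π/61) ⇒ √(1−ρ_J²) = sin(π/61) = 0.05148.
So ω* = 2/1.05148 = 1.9021 (Young).
ρ_SOR = ω* − 1 ≈ 0.9021.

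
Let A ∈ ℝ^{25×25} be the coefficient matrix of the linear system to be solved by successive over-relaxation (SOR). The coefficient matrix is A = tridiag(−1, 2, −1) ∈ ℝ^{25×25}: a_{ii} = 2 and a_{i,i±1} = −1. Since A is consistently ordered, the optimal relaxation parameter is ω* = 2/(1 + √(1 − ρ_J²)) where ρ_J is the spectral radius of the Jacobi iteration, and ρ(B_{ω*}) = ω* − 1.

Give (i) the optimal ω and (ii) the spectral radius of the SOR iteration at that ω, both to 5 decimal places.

B_J for the 25×25 system has eigenvalues cos(kπ/26); ρ_J = cos(π/26) = 0.99271.
root = sin(π/26) = 0.120537  (since 1−cos² = sin²).
ω* = 2/(1+0.120537) = 1.78486
ρ(B_{ω*}) = ω*−1 = 0.78486

ω* = 1.78486, ρ_SOR = 0.78486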